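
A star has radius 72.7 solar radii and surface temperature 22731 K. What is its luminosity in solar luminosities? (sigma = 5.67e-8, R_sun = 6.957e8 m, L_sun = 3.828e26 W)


R = 72.7 * 6.957e8 m = 5.057739e+10 m. L = 4*pi*R^2*sigma*T^4 = 4*pi*(5.057739e+10)^2 * 5.67e-8 * 22731^4 = 4.866087559e+32 W. L/L_sun = 4.866087559e+32 / 3.828e26 = 1.271e+06

1.271e+06 L_sun


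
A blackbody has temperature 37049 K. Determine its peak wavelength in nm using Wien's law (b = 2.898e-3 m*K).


lam_max = b / T = 2.898e-3 / 37049 = 7.822e-08 m = 78.2207 nm

78.2207 nm


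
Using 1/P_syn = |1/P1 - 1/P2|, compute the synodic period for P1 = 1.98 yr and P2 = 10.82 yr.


1/P_syn = |1/P1 - 1/P2| = |1/1.98 - 1/10.82| => P_syn = 2.4235

2.4235 years


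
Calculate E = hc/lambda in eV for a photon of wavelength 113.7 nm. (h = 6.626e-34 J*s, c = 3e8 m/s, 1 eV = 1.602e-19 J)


E = hc/lambda = 6.626e-34 * 3e8 / 1.137e-07 = 1.748e-18 J = 10.9131 eV

10.9131 eV


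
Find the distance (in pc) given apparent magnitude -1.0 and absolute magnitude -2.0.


d = 10^((m - M + 5)/5) = 10^((-1.0 - -2.0 + 5)/5) = 15.8489

15.8489 pc


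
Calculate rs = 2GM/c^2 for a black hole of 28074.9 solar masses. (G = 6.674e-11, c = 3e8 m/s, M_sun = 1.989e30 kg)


M = 28074.9 * 1.989e30 kg = 5.58409761e+34 kg. rs = 2GM/c^2 = 2 * 6.674e-11 * 5.58409761e+34 / (3e8)^2 = 8.282e+07

8.282e+07 m


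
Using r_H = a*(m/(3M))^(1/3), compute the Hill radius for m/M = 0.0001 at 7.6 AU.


r_H = a * (m/3M)^(1/3) = 7.6 * (0.0001/3)^(1/3) = 0.2446

0.2446 AU


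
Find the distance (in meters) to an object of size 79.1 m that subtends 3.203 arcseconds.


D = size / theta_rad, theta_rad = 3.203 * pi/(180*3600) = 1.553e-05, D = 5.094e+06

5.094e+06 m


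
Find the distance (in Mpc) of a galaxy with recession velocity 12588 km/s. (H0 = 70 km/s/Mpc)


d = v / H0 = 12588 / 70 = 179.8286

179.8286 Mpc


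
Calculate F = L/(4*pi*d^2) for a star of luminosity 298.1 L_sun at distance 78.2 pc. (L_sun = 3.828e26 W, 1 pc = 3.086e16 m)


F = L / (4*pi*d^2) = 1.141e+29 / (4*pi*(2.413e+18)^2) = 1.559e-09

1.559e-09 W/m^2


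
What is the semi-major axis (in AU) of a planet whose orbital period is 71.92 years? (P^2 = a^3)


a = P^(2/3) = 71.92^(2/3) = 17.2942

17.2942 AU


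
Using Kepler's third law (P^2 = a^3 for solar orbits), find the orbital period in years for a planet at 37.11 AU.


P = a^(3/2) = 37.11^1.5 = 226.0666

226.0666 years


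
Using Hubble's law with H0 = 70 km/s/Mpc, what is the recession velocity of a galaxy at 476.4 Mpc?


v = H0 * d = 70 * 476.4 = 33348.0

33348.0 km/s


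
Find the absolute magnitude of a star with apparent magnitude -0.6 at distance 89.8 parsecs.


M = m - 5*log10(d) + 5 = -0.6 - 5*log10(89.8) + 5 = -5.3664

-5.3664


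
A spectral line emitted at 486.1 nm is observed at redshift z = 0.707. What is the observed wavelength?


lam_obs = lam_emit * (1 + z) = 486.1 * (1 + 0.707) = 829.7727

829.7727 nm


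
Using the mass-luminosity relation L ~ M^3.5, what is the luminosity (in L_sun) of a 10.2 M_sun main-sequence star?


L/L_sun = (M/M_sun)^3.5 = 10.2^3.5 = 3389.2266

3389.2266 L_sun


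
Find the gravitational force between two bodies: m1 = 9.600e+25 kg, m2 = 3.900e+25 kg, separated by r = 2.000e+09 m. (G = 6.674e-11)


F = G*m1*m2/r^2 = 6.674e-11 * 9.600e+25 * 3.900e+25 / (2.000e+09)^2 = 6.674e-11 * 3.744e+51 / 4.000e+18 = 6.247e+22

6.247e+22 N


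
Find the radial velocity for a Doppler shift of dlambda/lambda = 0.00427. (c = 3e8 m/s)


v = (dlambda/lambda) * c = 0.00427 * 3e8 = 1.281e+06

1.281e+06 m/s


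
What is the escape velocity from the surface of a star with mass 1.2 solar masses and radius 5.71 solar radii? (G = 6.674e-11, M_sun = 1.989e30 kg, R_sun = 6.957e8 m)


M = 1.2 * 1.989e30 kg = 2.3868e+30 kg; R = 5.71 * 6.957e8 m = 3.972447e+09 m. v_esc = sqrt(2GM/R) = sqrt(2 * 6.674e-11 * 2.3868e+30 / 3.972447e+09) = 283195.9628

283195.9628 m/s


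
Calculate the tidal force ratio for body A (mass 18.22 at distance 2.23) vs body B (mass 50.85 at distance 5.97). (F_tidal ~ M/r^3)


Ratio = (M1/r1^3) / (M2/r2^3) = (18.22/2.23^3) / (50.85/5.97^3) = 6.8749

6.8749


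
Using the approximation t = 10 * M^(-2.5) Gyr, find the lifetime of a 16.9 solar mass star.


t = 10 * M^(-2.5) = 10 * 16.9^(-2.5) = 0.0085

0.0085 Gyr


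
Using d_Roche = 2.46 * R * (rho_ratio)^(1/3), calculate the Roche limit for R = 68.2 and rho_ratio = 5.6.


d_Roche = 2.46 * 68.2 * 5.6^(1/3) = 297.9309

297.9309


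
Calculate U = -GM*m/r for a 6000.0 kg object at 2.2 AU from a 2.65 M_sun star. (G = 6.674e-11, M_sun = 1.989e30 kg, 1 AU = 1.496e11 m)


M = 2.65 * 1.989e30 kg = 5.27085e+30 kg; r = 2.2 AU * 1.496e11 m/AU = 3.2912e+11 m. U = -GM*m/r = -(6.674e-11 * 5.27085e+30 * 6000.0) / 3.2912e+11 = -6.413e+12

-6.413e+12 J


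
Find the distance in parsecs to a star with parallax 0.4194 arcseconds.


d = 1/p = 1/0.4194 = 2.3844

2.3844 pc


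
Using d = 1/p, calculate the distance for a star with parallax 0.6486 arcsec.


d = 1/p = 1/0.6486 = 1.5418

1.5418 pc


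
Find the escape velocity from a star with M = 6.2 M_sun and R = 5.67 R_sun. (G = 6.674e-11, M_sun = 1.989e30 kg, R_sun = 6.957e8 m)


M = 6.2 * 1.989e30 kg = 1.23318e+31 kg; R = 5.67 * 6.957e8 m = 3.944619e+09 m. v_esc = sqrt(2GM/R) = sqrt(2 * 6.674e-11 * 1.23318e+31 / 3.944619e+09) = 645979.6014

645979.6014 m/s


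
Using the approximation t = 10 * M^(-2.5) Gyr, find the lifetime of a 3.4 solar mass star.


t = 10 * M^(-2.5) = 10 * 3.4^(-2.5) = 0.4691

0.4691 Gyr


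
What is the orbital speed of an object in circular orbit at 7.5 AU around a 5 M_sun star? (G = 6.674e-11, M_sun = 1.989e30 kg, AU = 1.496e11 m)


v = sqrt(GM/r) = sqrt(6.674e-11 * 9.945e+30 / 1.122e+12) = 24321.9878

24321.9878 m/s


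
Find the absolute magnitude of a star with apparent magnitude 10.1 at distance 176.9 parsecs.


M = m - 5*log10(d) + 5 = 10.1 - 5*log10(176.9) + 5 = 3.8614

3.8614


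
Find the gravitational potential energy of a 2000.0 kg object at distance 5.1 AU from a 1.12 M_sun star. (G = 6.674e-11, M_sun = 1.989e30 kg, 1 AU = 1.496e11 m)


M = 1.12 * 1.989e30 kg = 2.22768e+30 kg; r = 5.1 AU * 1.496e11 m/AU = 7.6296e+11 m. U = -GM*m/r = -(6.674e-11 * 2.22768e+30 * 2000.0) / 7.6296e+11 = -3.897e+11

-3.897e+11 J


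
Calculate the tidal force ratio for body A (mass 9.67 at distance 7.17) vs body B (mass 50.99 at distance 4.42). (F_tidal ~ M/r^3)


Ratio = (M1/r1^3) / (M2/r2^3) = (9.67/7.17^3) / (50.99/4.42^3) = 0.0444

0.0444


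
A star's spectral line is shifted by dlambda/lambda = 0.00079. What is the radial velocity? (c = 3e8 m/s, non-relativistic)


v = (dlambda/lambda) * c = 0.00079 * 3e8 = 237000.0

237000.0 m/s


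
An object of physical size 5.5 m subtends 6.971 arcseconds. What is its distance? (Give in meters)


D = size / theta_rad, theta_rad = 6.971 * pi/(180*3600) = 3.380e-05, D = 162739.411

162739.411 m


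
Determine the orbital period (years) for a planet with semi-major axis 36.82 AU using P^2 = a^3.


P = a^(3/2) = 36.82^1.5 = 223.4219

223.4219 years


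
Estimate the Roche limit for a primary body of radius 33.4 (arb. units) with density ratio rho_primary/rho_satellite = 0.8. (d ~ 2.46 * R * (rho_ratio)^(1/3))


d_Roche = 2.46 * 33.4 * 0.8^(1/3) = 76.2743

76.2743


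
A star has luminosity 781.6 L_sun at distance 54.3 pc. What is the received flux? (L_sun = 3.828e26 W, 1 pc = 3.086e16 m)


F = L / (4*pi*d^2) = 2.992e+29 / (4*pi*(1.676e+18)^2) = 8.479e-09

8.479e-09 W/m^2


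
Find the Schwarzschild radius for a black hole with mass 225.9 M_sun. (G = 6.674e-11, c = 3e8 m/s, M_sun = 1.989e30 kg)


M = 225.9 * 1.989e30 kg = 4.493151e+32 kg. rs = 2GM/c^2 = 2 * 6.674e-11 * 4.493151e+32 / (3e8)^2 = 666384.2172

666384.2172 m


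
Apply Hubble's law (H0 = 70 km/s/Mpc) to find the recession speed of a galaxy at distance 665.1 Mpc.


v = H0 * d = 70 * 665.1 = 46557.0

46557.0 km/s


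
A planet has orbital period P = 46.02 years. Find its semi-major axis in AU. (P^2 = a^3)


a = P^(2/3) = 46.02^(2/3) = 12.842

12.842 AU


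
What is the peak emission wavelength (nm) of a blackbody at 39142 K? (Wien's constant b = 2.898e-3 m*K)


lam_max = b / T = 2.898e-3 / 39142 = 7.404e-08 m = 74.0381 nm

74.0381 nm


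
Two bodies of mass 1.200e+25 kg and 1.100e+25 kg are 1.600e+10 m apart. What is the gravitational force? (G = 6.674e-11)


F = G*m1*m2/r^2 = 6.674e-11 * 1.200e+25 * 1.100e+25 / (1.600e+10)^2 = 6.674e-11 * 1.320e+50 / 2.560e+20 = 3.441e+19

3.441e+19 N


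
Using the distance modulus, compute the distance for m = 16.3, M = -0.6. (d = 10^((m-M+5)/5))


d = 10^((m - M + 5)/5) = 10^((16.3 - -0.6 + 5)/5) = 23988.3292

23988.3292 pc


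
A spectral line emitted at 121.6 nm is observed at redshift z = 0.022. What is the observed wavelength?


lam_obs = lam_emit * (1 + z) = 121.6 * (1 + 0.022) = 124.2752

124.2752 nm


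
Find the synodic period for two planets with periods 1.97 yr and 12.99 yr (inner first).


1/P_syn = |1/P1 - 1/P2| = |1/1.97 - 1/12.99| => P_syn = 2.3222

2.3222 years


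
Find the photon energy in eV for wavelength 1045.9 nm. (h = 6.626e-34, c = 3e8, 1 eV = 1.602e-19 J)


E = hc/lambda = 6.626e-34 * 3e8 / 1.046e-06 = 1.901e-19 J = 1.1864 eV

1.1864 eV


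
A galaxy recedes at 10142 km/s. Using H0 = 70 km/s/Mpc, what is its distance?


d = v / H0 = 10142 / 70 = 144.8857

144.8857 Mpc


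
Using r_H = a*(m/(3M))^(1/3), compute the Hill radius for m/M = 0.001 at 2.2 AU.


r_H = a * (m/3M)^(1/3) = 2.2 * (0.001/3)^(1/3) = 0.1525

0.1525 AU


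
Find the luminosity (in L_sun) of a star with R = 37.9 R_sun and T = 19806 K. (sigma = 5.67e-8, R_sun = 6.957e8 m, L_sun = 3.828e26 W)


R = 37.9 * 6.957e8 m = 2.636703e+10 m. L = 4*pi*R^2*sigma*T^4 = 4*pi*(2.636703e+10)^2 * 5.67e-8 * 19806^4 = 7.622588028e+31 W. L/L_sun = 7.622588028e+31 / 3.828e26 = 199127.169

199127.169 L_sun


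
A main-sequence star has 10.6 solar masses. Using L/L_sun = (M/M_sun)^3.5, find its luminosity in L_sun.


L/L_sun = (M/M_sun)^3.5 = 10.6^3.5 = 3877.6672

3877.6672 L_sun


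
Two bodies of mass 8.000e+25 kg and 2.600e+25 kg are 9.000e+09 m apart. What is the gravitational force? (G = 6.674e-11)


F = G*m1*m2/r^2 = 6.674e-11 * 8.000e+25 * 2.600e+25 / (9.000e+09)^2 = 6.674e-11 * 2.080e+51 / 8.100e+19 = 1.714e+21

1.714e+21 N


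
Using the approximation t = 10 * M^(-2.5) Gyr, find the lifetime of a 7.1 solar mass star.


t = 10 * M^(-2.5) = 10 * 7.1^(-2.5) = 0.0744

0.0744 Gyr


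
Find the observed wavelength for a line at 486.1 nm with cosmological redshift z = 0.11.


lam_obs = lam_emit * (1 + z) = 486.1 * (1 + 0.11) = 539.571

539.571 nm


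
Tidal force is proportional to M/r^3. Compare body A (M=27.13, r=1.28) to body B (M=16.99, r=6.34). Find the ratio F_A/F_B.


Ratio = (M1/r1^3) / (M2/r2^3) = (27.13/1.28^3) / (16.99/6.34^3) = 194.0413

194.0413


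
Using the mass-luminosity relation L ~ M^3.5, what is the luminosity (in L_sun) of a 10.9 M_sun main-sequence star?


L/L_sun = (M/M_sun)^3.5 = 10.9^3.5 = 4275.5574

4275.5574 L_sun


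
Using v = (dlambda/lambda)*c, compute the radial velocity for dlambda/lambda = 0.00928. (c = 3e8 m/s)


v = (dlambda/lambda) * c = 0.00928 * 3e8 = 2.784e+06

2.784e+06 m/s


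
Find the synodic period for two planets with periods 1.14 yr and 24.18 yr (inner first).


1/P_syn = |1/P1 - 1/P2| = |1/1.14 - 1/24.18| => P_syn = 1.1964

1.1964 years


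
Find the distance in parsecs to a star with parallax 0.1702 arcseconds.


d = 1/p = 1/0.1702 = 5.8754

5.8754 pc


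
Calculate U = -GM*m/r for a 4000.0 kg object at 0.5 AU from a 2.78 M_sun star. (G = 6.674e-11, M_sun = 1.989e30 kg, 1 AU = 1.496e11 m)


M = 2.78 * 1.989e30 kg = 5.52942e+30 kg; r = 0.5 AU * 1.496e11 m/AU = 7.48e+10 m. U = -GM*m/r = -(6.674e-11 * 5.52942e+30 * 4000.0) / 7.48e+10 = -1.973e+13

-1.973e+13 J


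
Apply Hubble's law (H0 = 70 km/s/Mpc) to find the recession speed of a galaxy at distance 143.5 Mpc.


v = H0 * d = 70 * 143.5 = 10045.0

10045.0 km/s


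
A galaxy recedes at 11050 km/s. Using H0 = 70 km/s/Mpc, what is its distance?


d = v / H0 = 11050 / 70 = 157.8571

157.8571 Mpc


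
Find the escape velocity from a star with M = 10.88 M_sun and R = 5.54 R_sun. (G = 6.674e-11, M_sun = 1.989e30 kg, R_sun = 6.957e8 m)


M = 10.88 * 1.989e30 kg = 2.164032e+31 kg; R = 5.54 * 6.957e8 m = 3.854178e+09 m. v_esc = sqrt(2GM/R) = sqrt(2 * 6.674e-11 * 2.164032e+31 / 3.854178e+09) = 865713.2293

865713.2293 m/s


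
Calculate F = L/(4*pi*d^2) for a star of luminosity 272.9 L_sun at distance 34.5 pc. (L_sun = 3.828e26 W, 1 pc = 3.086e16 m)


F = L / (4*pi*d^2) = 1.045e+29 / (4*pi*(1.065e+18)^2) = 7.334e-09

7.334e-09 W/m^2


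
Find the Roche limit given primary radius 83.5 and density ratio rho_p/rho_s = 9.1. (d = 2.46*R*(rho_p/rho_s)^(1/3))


d_Roche = 2.46 * 83.5 * 9.1^(1/3) = 428.8467

428.8467


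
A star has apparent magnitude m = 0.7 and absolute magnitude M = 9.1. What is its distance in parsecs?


d = 10^((m - M + 5)/5) = 10^((0.7 - 9.1 + 5)/5) = 0.2089

0.2089 pc


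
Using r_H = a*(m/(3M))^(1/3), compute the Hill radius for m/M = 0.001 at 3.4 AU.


r_H = a * (m/3M)^(1/3) = 3.4 * (0.001/3)^(1/3) = 0.2357

0.2357 AU


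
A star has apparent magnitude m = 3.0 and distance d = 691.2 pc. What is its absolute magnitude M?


M = m - 5*log10(d) + 5 = 3.0 - 5*log10(691.2) + 5 = -6.198

-6.198


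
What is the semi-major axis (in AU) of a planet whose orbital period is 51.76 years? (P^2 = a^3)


a = P^(2/3) = 51.76^(2/3) = 13.8887

13.8887 AU


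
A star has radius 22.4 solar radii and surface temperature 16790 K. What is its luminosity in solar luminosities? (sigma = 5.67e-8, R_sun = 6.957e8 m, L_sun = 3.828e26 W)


R = 22.4 * 6.957e8 m = 1.558368e+10 m. L = 4*pi*R^2*sigma*T^4 = 4*pi*(1.558368e+10)^2 * 5.67e-8 * 16790^4 = 1.375104651e+31 W. L/L_sun = 1.375104651e+31 / 3.828e26 = 35922.274

35922.274 L_sun


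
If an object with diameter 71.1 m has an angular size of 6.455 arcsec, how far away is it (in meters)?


D = size / theta_rad, theta_rad = 6.455 * pi/(180*3600) = 3.129e-05, D = 2.272e+06

2.272e+06 m


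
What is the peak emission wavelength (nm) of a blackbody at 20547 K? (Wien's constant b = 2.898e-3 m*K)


lam_max = b / T = 2.898e-3 / 20547 = 1.410e-07 m = 141.0425 nm

141.0425 nm


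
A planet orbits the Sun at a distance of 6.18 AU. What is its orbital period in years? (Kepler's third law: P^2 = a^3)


P = a^(3/2) = 6.18^1.5 = 15.3632

15.3632 years


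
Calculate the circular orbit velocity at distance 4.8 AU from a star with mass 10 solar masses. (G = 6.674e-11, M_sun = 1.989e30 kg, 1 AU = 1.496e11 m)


v = sqrt(GM/r) = sqrt(6.674e-11 * 1.989e+31 / 7.181e+11) = 42995.6063

42995.6063 m/s


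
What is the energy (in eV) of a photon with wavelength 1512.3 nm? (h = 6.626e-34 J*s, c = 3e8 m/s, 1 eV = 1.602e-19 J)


E = hc/lambda = 6.626e-34 * 3e8 / 1.512e-06 = 1.314e-19 J = 0.8205 eV

0.8205 eV


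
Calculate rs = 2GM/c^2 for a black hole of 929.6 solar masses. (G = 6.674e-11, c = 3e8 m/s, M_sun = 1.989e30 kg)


M = 929.6 * 1.989e30 kg = 1.8489744e+33 kg. rs = 2GM/c^2 = 2 * 6.674e-11 * 1.8489744e+33 / (3e8)^2 = 2.742e+06

2.742e+06 m


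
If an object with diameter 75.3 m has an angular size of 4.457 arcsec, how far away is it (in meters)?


D = size / theta_rad, theta_rad = 4.457 * pi/(180*3600) = 2.161e-05, D = 3.485e+06

3.485e+06 m


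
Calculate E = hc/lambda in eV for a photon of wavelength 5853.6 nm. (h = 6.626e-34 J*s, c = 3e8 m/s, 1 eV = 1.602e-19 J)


E = hc/lambda = 6.626e-34 * 3e8 / 5.854e-06 = 3.396e-20 J = 0.212 eV

0.212 eV


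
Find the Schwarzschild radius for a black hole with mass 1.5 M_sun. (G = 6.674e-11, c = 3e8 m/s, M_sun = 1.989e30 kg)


M = 1.5 * 1.989e30 kg = 2.9835e+30 kg. rs = 2GM/c^2 = 2 * 6.674e-11 * 2.9835e+30 / (3e8)^2 = 4424.862

4424.862 m


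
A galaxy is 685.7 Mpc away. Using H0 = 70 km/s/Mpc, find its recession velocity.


v = H0 * d = 70 * 685.7 = 47999.0

47999.0 km/s


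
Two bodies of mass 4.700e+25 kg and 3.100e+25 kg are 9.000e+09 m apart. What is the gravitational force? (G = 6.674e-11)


F = G*m1*m2/r^2 = 6.674e-11 * 4.700e+25 * 3.100e+25 / (9.000e+09)^2 = 6.674e-11 * 1.457e+51 / 8.100e+19 = 1.200e+21

1.200e+21 N


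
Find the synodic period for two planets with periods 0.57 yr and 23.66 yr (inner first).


1/P_syn = |1/P1 - 1/P2| = |1/0.57 - 1/23.66| => P_syn = 0.5841

0.5841 years


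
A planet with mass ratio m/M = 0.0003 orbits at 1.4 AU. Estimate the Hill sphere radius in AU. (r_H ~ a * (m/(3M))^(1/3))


r_H = a * (m/3M)^(1/3) = 1.4 * (0.0003/3)^(1/3) = 0.065

0.065 AU


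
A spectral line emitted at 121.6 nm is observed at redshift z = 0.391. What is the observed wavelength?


lam_obs = lam_emit * (1 + z) = 121.6 * (1 + 0.391) = 169.1456

169.1456 nm


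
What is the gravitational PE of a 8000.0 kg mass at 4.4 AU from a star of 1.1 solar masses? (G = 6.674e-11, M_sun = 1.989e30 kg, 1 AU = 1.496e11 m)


M = 1.1 * 1.989e30 kg = 2.1879e+30 kg; r = 4.4 AU * 1.496e11 m/AU = 6.5824e+11 m. U = -GM*m/r = -(6.674e-11 * 2.1879e+30 * 8000.0) / 6.5824e+11 = -1.775e+12

-1.775e+12 J


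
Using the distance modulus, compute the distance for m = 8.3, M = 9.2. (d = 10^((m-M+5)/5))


d = 10^((m - M + 5)/5) = 10^((8.3 - 9.2 + 5)/5) = 6.6069

6.6069 pc


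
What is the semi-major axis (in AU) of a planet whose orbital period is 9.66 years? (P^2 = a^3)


a = P^(2/3) = 9.66^(2/3) = 4.5358

4.5358 AU


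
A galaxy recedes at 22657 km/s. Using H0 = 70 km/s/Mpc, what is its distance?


d = v / H0 = 22657 / 70 = 323.6714

323.6714 Mpc


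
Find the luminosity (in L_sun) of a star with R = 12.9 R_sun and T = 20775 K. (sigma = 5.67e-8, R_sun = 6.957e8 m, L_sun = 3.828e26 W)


R = 12.9 * 6.957e8 m = 8.97453e+09 m. L = 4*pi*R^2*sigma*T^4 = 4*pi*(8.97453e+09)^2 * 5.67e-8 * 20775^4 = 1.06900683e+31 W. L/L_sun = 1.06900683e+31 / 3.828e26 = 27925.9882

27925.9882 L_sun


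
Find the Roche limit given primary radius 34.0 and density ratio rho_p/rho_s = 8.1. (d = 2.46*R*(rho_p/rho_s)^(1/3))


d_Roche = 2.46 * 34.0 * 8.1^(1/3) = 167.9741

167.9741


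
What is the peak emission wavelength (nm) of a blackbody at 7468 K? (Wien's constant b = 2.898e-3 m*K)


lam_max = b / T = 2.898e-3 / 7468 = 3.881e-07 m = 388.0557 nm

388.0557 nm


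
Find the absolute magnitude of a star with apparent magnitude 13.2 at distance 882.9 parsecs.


M = m - 5*log10(d) + 5 = 13.2 - 5*log10(882.9) + 5 = 3.4704

3.4704


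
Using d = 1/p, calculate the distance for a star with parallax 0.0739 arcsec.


d = 1/p = 1/0.0739 = 13.5318

13.5318 pc


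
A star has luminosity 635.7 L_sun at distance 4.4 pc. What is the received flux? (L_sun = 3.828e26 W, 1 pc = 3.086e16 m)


F = L / (4*pi*d^2) = 2.433e+29 / (4*pi*(1.358e+17)^2) = 1.050e-06

1.050e-06 W/m^2


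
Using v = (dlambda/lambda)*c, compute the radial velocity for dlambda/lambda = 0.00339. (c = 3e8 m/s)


v = (dlambda/lambda) * c = 0.00339 * 3e8 = 1.017e+06

1.017e+06 m/s


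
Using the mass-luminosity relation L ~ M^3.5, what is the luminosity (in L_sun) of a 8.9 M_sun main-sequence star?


L/L_sun = (M/M_sun)^3.5 = 8.9^3.5 = 2103.1247

2103.1247 L_sun


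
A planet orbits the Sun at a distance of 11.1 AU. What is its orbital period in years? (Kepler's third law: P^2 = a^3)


P = a^(3/2) = 11.1^1.5 = 36.9815

36.9815 years


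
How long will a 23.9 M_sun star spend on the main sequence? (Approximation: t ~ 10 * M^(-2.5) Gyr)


t = 10 * M^(-2.5) = 10 * 23.9^(-2.5) = 0.0036

0.0036 Gyr


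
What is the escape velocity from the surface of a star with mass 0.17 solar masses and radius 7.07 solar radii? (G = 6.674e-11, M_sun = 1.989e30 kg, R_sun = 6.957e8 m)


M = 0.17 * 1.989e30 kg = 3.3813e+29 kg; R = 7.07 * 6.957e8 m = 4.918599e+09 m. v_esc = sqrt(2GM/R) = sqrt(2 * 6.674e-11 * 3.3813e+29 / 4.918599e+09) = 95792.0004

95792.0004 m/s


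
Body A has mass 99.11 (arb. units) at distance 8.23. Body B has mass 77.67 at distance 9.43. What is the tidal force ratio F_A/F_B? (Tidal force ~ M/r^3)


Ratio = (M1/r1^3) / (M2/r2^3) = (99.11/8.23^3) / (77.67/9.43^3) = 1.9196

1.9196


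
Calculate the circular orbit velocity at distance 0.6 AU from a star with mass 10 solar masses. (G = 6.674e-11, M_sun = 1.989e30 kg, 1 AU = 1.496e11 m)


v = sqrt(GM/r) = sqrt(6.674e-11 * 1.989e+31 / 8.976e+10) = 121609.939

121609.939 m/s


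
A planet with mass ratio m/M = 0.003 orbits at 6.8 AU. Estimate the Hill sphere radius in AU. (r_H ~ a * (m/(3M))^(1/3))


r_H = a * (m/3M)^(1/3) = 6.8 * (0.003/3)^(1/3) = 0.68

0.68 AU


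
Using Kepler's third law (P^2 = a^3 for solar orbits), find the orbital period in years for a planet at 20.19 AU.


P = a^(3/2) = 20.19^1.5 = 90.7203

90.7203 years


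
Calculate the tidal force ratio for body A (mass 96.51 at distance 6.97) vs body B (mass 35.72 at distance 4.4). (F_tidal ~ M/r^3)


Ratio = (M1/r1^3) / (M2/r2^3) = (96.51/6.97^3) / (35.72/4.4^3) = 0.6797

0.6797


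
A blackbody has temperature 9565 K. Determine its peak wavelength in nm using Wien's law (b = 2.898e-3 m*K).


lam_max = b / T = 2.898e-3 / 9565 = 3.030e-07 m = 302.9796 nm

302.9796 nm


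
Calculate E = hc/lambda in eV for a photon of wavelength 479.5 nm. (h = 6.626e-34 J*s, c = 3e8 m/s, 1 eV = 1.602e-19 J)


E = hc/lambda = 6.626e-34 * 3e8 / 4.795e-07 = 4.146e-19 J = 2.5877 eV

2.5877 eV


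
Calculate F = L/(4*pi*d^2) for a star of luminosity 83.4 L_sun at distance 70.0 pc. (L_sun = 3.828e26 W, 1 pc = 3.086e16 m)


F = L / (4*pi*d^2) = 3.193e+28 / (4*pi*(2.160e+18)^2) = 5.444e-10

5.444e-10 W/m^2


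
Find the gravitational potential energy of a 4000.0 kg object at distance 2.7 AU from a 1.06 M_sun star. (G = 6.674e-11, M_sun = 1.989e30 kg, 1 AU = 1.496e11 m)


M = 1.06 * 1.989e30 kg = 2.10834e+30 kg; r = 2.7 AU * 1.496e11 m/AU = 4.0392e+11 m. U = -GM*m/r = -(6.674e-11 * 2.10834e+30 * 4000.0) / 4.0392e+11 = -1.393e+12

-1.393e+12 J


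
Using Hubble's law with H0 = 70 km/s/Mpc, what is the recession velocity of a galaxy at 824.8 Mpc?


v = H0 * d = 70 * 824.8 = 57736.0

57736.0 km/s


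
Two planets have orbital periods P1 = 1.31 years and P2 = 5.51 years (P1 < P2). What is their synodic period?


1/P_syn = |1/P1 - 1/P2| = |1/1.31 - 1/5.51| => P_syn = 1.7186

1.7186 years


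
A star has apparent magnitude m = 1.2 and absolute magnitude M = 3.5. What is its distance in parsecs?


d = 10^((m - M + 5)/5) = 10^((1.2 - 3.5 + 5)/5) = 3.4674

3.4674 pc


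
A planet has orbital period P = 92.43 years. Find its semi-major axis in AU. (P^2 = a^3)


a = P^(2/3) = 92.43^(2/3) = 20.4429

20.4429 AU


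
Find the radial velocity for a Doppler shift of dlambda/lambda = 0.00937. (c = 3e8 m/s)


v = (dlambda/lambda) * c = 0.00937 * 3e8 = 2.811e+06

2.811e+06 m/s


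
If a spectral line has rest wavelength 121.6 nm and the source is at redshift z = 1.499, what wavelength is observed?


lam_obs = lam_emit * (1 + z) = 121.6 * (1 + 1.499) = 303.8784

303.8784 nm


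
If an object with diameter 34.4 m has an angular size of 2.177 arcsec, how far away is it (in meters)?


D = size / theta_rad, theta_rad = 2.177 * pi/(180*3600) = 1.055e-05, D = 3.259e+06

3.259e+06 m


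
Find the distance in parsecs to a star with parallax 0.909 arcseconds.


d = 1/p = 1/0.909 = 1.1001

1.1001 pc


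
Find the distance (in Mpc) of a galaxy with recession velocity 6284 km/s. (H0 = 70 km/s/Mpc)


d = v / H0 = 6284 / 70 = 89.7714

89.7714 Mpc


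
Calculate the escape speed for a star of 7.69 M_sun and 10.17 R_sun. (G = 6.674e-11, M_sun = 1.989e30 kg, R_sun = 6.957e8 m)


M = 7.69 * 1.989e30 kg = 1.529541e+31 kg; R = 10.17 * 6.957e8 m = 7.075269e+09 m. v_esc = sqrt(2GM/R) = sqrt(2 * 6.674e-11 * 1.529541e+31 / 7.075269e+09) = 537176.719

537176.719 m/s


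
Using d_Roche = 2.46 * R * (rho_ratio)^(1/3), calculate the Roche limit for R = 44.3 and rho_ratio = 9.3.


d_Roche = 2.46 * 44.3 * 9.3^(1/3) = 229.1746

229.1746


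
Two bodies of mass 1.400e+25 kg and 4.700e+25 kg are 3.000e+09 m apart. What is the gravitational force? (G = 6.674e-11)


F = G*m1*m2/r^2 = 6.674e-11 * 1.400e+25 * 4.700e+25 / (3.000e+09)^2 = 6.674e-11 * 6.580e+50 / 9.000e+18 = 4.879e+21

4.879e+21 N


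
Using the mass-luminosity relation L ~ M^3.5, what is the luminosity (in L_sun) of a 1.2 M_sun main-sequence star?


L/L_sun = (M/M_sun)^3.5 = 1.2^3.5 = 1.8929

1.8929 L_sun


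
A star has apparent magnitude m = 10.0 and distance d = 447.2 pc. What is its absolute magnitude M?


M = m - 5*log10(d) + 5 = 10.0 - 5*log10(447.2) + 5 = 1.7475

1.7475


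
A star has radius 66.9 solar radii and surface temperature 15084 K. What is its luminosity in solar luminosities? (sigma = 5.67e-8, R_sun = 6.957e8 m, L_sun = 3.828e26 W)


R = 66.9 * 6.957e8 m = 4.654233e+10 m. L = 4*pi*R^2*sigma*T^4 = 4*pi*(4.654233e+10)^2 * 5.67e-8 * 15084^4 = 7.990156028e+31 W. L/L_sun = 7.990156028e+31 / 3.828e26 = 208729.2588

208729.2588 L_sun


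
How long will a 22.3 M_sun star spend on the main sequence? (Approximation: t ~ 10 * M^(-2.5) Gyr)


t = 10 * M^(-2.5) = 10 * 22.3^(-2.5) = 0.0043

0.0043 Gyr


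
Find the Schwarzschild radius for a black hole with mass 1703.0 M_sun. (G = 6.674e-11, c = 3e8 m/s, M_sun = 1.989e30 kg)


M = 1703.0 * 1.989e30 kg = 3.387267e+33 kg. rs = 2GM/c^2 = 2 * 6.674e-11 * 3.387267e+33 / (3e8)^2 = 5.024e+06

5.024e+06 m


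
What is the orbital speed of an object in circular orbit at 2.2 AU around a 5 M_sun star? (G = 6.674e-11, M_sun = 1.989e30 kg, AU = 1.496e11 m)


v = sqrt(GM/r) = sqrt(6.674e-11 * 9.945e+30 / 3.291e+11) = 44907.4461

44907.4461 m/s


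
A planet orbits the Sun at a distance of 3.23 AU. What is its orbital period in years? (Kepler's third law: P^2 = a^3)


P = a^(3/2) = 3.23^1.5 = 5.805

5.805 years


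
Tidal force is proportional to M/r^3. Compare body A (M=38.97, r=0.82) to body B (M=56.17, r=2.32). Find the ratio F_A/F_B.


Ratio = (M1/r1^3) / (M2/r2^3) = (38.97/0.82^3) / (56.17/2.32^3) = 15.7126

15.7126


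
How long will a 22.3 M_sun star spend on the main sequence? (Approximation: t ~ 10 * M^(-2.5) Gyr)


t = 10 * M^(-2.5) = 10 * 22.3^(-2.5) = 0.0043

0.0043 Gyr


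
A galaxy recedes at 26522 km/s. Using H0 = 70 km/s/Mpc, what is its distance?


d = v / H0 = 26522 / 70 = 378.8857

378.8857 Mpc


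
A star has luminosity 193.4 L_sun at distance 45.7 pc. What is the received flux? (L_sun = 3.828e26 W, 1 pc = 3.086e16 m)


F = L / (4*pi*d^2) = 7.403e+28 / (4*pi*(1.410e+18)^2) = 2.962e-09

2.962e-09 W/m^2


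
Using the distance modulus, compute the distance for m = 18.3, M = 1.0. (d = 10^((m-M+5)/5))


d = 10^((m - M + 5)/5) = 10^((18.3 - 1.0 + 5)/5) = 28840.315

28840.315 pc


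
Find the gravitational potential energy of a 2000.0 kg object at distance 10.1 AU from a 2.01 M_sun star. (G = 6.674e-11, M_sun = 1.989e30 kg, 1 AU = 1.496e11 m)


M = 2.01 * 1.989e30 kg = 3.99789e+30 kg; r = 10.1 AU * 1.496e11 m/AU = 1.51096e+12 m. U = -GM*m/r = -(6.674e-11 * 3.99789e+30 * 2000.0) / 1.51096e+12 = -3.532e+11

-3.532e+11 J


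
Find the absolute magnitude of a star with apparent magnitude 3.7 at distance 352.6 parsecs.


M = m - 5*log10(d) + 5 = 3.7 - 5*log10(352.6) + 5 = -4.0364

-4.0364


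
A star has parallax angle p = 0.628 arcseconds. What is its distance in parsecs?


d = 1/p = 1/0.628 = 1.5924

1.5924 pc


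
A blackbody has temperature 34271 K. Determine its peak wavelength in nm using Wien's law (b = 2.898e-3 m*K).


lam_max = b / T = 2.898e-3 / 34271 = 8.456e-08 m = 84.5613 nm

84.5613 nm


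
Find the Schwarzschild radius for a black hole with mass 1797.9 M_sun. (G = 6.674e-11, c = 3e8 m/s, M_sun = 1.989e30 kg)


M = 1797.9 * 1.989e30 kg = 3.5760231e+33 kg. rs = 2GM/c^2 = 2 * 6.674e-11 * 3.5760231e+33 / (3e8)^2 = 5.304e+06

5.304e+06 m


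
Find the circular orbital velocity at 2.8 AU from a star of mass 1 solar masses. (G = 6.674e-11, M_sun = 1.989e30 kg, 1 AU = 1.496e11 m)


v = sqrt(GM/r) = sqrt(6.674e-11 * 1.989e+30 / 4.189e+11) = 17801.8723

17801.8723 m/s


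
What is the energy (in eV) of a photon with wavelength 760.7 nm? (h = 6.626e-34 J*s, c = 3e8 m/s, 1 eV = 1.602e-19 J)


E = hc/lambda = 6.626e-34 * 3e8 / 7.607e-07 = 2.613e-19 J = 1.6312 eV

1.6312 eV


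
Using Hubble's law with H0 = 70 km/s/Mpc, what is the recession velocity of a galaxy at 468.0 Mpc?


v = H0 * d = 70 * 468.0 = 32760.0

32760.0 km/s


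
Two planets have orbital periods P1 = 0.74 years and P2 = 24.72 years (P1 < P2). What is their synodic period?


1/P_syn = |1/P1 - 1/P2| = |1/0.74 - 1/24.72| => P_syn = 0.7628

0.7628 years


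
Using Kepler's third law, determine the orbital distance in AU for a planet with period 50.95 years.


a = P^(2/3) = 50.95^(2/3) = 13.7435

13.7435 AU


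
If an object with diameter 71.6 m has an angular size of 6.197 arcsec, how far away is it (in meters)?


D = size / theta_rad, theta_rad = 6.197 * pi/(180*3600) = 3.004e-05, D = 2.383e+06

2.383e+06 m


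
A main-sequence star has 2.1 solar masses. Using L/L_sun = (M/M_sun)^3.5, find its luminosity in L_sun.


L/L_sun = (M/M_sun)^3.5 = 2.1^3.5 = 13.4205

13.4205 L_sun


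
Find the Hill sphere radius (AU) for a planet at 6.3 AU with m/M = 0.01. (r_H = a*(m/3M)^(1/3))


r_H = a * (m/3M)^(1/3) = 6.3 * (0.01/3)^(1/3) = 0.9411

0.9411 AU


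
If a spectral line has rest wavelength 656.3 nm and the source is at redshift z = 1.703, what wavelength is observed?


lam_obs = lam_emit * (1 + z) = 656.3 * (1 + 1.703) = 1773.9789

1773.9789 nm


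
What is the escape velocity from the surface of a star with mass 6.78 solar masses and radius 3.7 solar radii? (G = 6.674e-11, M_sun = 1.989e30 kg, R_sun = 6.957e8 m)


M = 6.78 * 1.989e30 kg = 1.348542e+31 kg; R = 3.7 * 6.957e8 m = 2.57409e+09 m. v_esc = sqrt(2GM/R) = sqrt(2 * 6.674e-11 * 1.348542e+31 / 2.57409e+09) = 836235.2563

836235.2563 m/s


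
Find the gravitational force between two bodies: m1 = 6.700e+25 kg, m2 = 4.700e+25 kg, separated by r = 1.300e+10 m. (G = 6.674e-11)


F = G*m1*m2/r^2 = 6.674e-11 * 6.700e+25 * 4.700e+25 / (1.300e+10)^2 = 6.674e-11 * 3.149e+51 / 1.690e+20 = 1.244e+21

1.244e+21 N


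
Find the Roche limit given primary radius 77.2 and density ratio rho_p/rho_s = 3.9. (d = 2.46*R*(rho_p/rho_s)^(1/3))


d_Roche = 2.46 * 77.2 * 3.9^(1/3) = 298.9331

298.9331


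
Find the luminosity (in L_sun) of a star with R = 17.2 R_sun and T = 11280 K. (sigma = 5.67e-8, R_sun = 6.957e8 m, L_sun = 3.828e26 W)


R = 17.2 * 6.957e8 m = 1.196604e+10 m. L = 4*pi*R^2*sigma*T^4 = 4*pi*(1.196604e+10)^2 * 5.67e-8 * 11280^4 = 1.651696399e+30 W. L/L_sun = 1.651696399e+30 / 3.828e26 = 4314.7764

4314.7764 L_sun


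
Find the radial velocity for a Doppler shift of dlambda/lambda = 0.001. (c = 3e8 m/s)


v = (dlambda/lambda) * c = 0.001 * 3e8 = 300000.0

300000.0 m/s


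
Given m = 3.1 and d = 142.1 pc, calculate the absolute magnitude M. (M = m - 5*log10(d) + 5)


M = m - 5*log10(d) + 5 = 3.1 - 5*log10(142.1) + 5 = -2.663

-2.663


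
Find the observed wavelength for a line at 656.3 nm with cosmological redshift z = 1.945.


lam_obs = lam_emit * (1 + z) = 656.3 * (1 + 1.945) = 1932.8035

1932.8035 nm


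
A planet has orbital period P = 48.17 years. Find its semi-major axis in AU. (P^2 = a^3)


a = P^(2/3) = 48.17^(2/3) = 13.2389

13.2389 AU


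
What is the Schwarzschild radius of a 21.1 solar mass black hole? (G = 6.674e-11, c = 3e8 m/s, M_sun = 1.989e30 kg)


M = 21.1 * 1.989e30 kg = 4.19679e+31 kg. rs = 2GM/c^2 = 2 * 6.674e-11 * 4.19679e+31 / (3e8)^2 = 62243.0588

62243.0588 m


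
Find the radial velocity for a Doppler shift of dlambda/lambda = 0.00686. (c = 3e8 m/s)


v = (dlambda/lambda) * c = 0.00686 * 3e8 = 2.058e+06

2.058e+06 m/s


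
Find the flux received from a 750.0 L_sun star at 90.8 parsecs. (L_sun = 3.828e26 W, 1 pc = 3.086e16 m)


F = L / (4*pi*d^2) = 2.871e+29 / (4*pi*(2.802e+18)^2) = 2.910e-09

2.910e-09 W/m^2


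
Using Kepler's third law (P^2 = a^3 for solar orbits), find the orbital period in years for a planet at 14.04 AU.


P = a^(3/2) = 14.04^1.5 = 52.6079

52.6079 years


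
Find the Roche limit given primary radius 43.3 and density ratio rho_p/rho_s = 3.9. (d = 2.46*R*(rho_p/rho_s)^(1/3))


d_Roche = 2.46 * 43.3 * 3.9^(1/3) = 167.6658

167.6658


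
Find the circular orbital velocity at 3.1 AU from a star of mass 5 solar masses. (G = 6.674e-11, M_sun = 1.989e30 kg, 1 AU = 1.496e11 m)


v = sqrt(GM/r) = sqrt(6.674e-11 * 9.945e+30 / 4.638e+11) = 37831.0897

37831.0897 m/s


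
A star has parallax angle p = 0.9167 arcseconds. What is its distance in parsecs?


d = 1/p = 1/0.9167 = 1.0909

1.0909 pc


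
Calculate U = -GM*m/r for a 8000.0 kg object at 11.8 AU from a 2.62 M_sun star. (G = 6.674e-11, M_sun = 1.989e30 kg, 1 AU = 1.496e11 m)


M = 2.62 * 1.989e30 kg = 5.21118e+30 kg; r = 11.8 AU * 1.496e11 m/AU = 1.76528e+12 m. U = -GM*m/r = -(6.674e-11 * 5.21118e+30 * 8000.0) / 1.76528e+12 = -1.576e+12

-1.576e+12 J


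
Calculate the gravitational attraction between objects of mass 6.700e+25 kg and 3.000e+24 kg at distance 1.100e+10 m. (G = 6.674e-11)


F = G*m1*m2/r^2 = 6.674e-11 * 6.700e+25 * 3.000e+24 / (1.100e+10)^2 = 6.674e-11 * 2.010e+50 / 1.210e+20 = 1.109e+20

1.109e+20 N


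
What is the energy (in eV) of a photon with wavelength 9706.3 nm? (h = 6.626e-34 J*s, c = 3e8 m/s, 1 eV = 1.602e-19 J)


E = hc/lambda = 6.626e-34 * 3e8 / 9.706e-06 = 2.048e-20 J = 0.1278 eV

0.1278 eV


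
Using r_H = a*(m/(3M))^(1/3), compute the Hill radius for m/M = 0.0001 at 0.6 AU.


r_H = a * (m/3M)^(1/3) = 0.6 * (0.0001/3)^(1/3) = 0.0193

0.0193 AU


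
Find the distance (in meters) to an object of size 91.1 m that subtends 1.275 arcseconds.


D = size / theta_rad, theta_rad = 1.275 * pi/(180*3600) = 6.181e-06, D = 1.474e+07

1.474e+07 m


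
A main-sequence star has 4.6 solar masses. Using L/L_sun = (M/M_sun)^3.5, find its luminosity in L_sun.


L/L_sun = (M/M_sun)^3.5 = 4.6^3.5 = 208.7625

208.7625 L_sun


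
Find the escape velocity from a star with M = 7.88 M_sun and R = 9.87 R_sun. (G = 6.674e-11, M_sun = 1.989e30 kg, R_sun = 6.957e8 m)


M = 7.88 * 1.989e30 kg = 1.567332e+31 kg; R = 9.87 * 6.957e8 m = 6.866559e+09 m. v_esc = sqrt(2GM/R) = sqrt(2 * 6.674e-11 * 1.567332e+31 / 6.866559e+09) = 551974.5083

551974.5083 m/s


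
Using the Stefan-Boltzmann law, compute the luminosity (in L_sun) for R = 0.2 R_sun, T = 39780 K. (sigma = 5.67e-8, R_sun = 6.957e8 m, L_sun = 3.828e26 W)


R = 0.2 * 6.957e8 m = 1.3914e+08 m. L = 4*pi*R^2*sigma*T^4 = 4*pi*(1.3914e+08)^2 * 5.67e-8 * 39780^4 = 3.454268054e+28 W. L/L_sun = 3.454268054e+28 / 3.828e26 = 90.2369

90.2369 L_sun


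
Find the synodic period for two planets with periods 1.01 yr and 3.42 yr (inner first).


1/P_syn = |1/P1 - 1/P2| = |1/1.01 - 1/3.42| => P_syn = 1.4333

1.4333 years


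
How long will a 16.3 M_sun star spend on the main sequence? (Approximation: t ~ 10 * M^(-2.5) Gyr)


t = 10 * M^(-2.5) = 10 * 16.3^(-2.5) = 0.0093

0.0093 Gyr


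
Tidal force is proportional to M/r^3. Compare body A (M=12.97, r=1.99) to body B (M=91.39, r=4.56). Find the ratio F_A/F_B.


Ratio = (M1/r1^3) / (M2/r2^3) = (12.97/1.99^3) / (91.39/4.56^3) = 1.7076

1.7076


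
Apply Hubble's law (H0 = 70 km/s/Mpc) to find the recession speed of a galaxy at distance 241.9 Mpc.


v = H0 * d = 70 * 241.9 = 16933.0

16933.0 km/s


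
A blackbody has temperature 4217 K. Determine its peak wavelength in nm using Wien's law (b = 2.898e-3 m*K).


lam_max = b / T = 2.898e-3 / 4217 = 6.872e-07 m = 687.2184 nm

687.2184 nm


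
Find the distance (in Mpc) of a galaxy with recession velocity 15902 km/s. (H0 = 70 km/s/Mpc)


d = v / H0 = 15902 / 70 = 227.1714

227.1714 Mpc


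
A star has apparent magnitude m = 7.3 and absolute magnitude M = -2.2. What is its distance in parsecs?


d = 10^((m - M + 5)/5) = 10^((7.3 - -2.2 + 5)/5) = 794.3282

794.3282 pc


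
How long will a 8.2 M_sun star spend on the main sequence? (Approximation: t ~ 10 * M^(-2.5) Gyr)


t = 10 * M^(-2.5) = 10 * 8.2^(-2.5) = 0.0519

0.0519 Gyr


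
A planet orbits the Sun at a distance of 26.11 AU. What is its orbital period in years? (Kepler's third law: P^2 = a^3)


P = a^(3/2) = 26.11^1.5 = 133.4167

133.4167 years


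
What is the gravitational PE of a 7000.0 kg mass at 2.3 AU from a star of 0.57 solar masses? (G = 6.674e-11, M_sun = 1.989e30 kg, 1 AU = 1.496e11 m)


M = 0.57 * 1.989e30 kg = 1.13373e+30 kg; r = 2.3 AU * 1.496e11 m/AU = 3.4408e+11 m. U = -GM*m/r = -(6.674e-11 * 1.13373e+30 * 7000.0) / 3.4408e+11 = -1.539e+12

-1.539e+12 J


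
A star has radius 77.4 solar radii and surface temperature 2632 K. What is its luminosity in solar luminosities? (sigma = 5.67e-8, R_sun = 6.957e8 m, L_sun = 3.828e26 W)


R = 77.4 * 6.957e8 m = 5.384718e+10 m. L = 4*pi*R^2*sigma*T^4 = 4*pi*(5.384718e+10)^2 * 5.67e-8 * 2632^4 = 9.914307637e+28 W. L/L_sun = 9.914307637e+28 / 3.828e26 = 258.9945

258.9945 L_sun


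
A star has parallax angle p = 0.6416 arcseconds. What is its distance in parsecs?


d = 1/p = 1/0.6416 = 1.5586

1.5586 pc


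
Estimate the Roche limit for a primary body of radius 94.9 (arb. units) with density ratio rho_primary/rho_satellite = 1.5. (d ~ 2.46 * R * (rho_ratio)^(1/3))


d_Roche = 2.46 * 94.9 * 1.5^(1/3) = 267.2381

267.2381


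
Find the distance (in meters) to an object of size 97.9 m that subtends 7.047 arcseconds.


D = size / theta_rad, theta_rad = 7.047 * pi/(180*3600) = 3.416e-05, D = 2.866e+06

2.866e+06 m


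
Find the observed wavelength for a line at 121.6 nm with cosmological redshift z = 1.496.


lam_obs = lam_emit * (1 + z) = 121.6 * (1 + 1.496) = 303.5136

303.5136 nm


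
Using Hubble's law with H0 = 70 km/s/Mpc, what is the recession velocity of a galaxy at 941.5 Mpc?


v = H0 * d = 70 * 941.5 = 65905.0

65905.0 km/s


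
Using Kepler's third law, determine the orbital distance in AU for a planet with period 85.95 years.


a = P^(2/3) = 85.95^(2/3) = 19.4759

19.4759 AU


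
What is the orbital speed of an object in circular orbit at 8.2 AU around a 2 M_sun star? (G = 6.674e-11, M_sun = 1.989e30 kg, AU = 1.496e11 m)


v = sqrt(GM/r) = sqrt(6.674e-11 * 3.978e+30 / 1.227e+12) = 14711.3581

14711.3581 m/s


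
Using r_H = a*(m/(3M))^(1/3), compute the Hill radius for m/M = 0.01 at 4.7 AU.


r_H = a * (m/3M)^(1/3) = 4.7 * (0.01/3)^(1/3) = 0.7021

0.7021 AU


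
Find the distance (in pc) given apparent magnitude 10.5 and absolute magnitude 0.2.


d = 10^((m - M + 5)/5) = 10^((10.5 - 0.2 + 5)/5) = 1148.1536

1148.1536 pc


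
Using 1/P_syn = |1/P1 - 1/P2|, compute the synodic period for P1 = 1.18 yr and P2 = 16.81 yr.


1/P_syn = |1/P1 - 1/P2| = |1/1.18 - 1/16.81| => P_syn = 1.2691

1.2691 years


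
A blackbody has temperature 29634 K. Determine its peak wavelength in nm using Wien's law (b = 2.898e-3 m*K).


lam_max = b / T = 2.898e-3 / 29634 = 9.779e-08 m = 97.7931 nm

97.7931 nm


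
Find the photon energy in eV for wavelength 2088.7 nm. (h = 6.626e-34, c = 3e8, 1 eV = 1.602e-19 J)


E = hc/lambda = 6.626e-34 * 3e8 / 2.089e-06 = 9.517e-20 J = 0.5941 eV

0.5941 eV
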